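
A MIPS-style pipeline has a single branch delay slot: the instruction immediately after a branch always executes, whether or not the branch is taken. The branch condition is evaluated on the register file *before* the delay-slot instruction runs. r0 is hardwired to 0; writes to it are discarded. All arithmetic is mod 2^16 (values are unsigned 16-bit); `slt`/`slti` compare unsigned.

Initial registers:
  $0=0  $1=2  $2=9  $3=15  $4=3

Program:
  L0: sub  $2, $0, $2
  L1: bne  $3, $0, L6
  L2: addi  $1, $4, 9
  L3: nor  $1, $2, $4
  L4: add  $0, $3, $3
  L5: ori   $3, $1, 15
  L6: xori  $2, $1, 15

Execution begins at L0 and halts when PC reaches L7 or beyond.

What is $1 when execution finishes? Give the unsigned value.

#0 sub  $2, $0, $2 ; 0/2/65527/15/3
#1 bne  $3, $0, L6 ; 0/2/65527/15/3 ; →target
#2 addi  $1, $4, 9 ; 0/12/65527/15/3
#6 xori  $2, $1, 15 ; 0/12/3/15/3

12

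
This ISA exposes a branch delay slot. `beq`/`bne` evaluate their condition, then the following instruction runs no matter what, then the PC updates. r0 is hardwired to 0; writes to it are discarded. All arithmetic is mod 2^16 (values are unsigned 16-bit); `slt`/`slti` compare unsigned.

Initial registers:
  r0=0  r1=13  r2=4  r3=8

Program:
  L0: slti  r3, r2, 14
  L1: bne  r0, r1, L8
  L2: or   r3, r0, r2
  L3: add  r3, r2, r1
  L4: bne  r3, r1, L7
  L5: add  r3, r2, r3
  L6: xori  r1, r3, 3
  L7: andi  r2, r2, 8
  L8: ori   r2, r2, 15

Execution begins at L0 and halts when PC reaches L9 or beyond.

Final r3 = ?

4

  step pc=0: slti  r3, r2, 14  regs=(0,13,4,1)
  step pc=1: bne  r0, r1, L8  cond=T  regs=(0,13,4,1)
  step pc=2: or   r3, r0, r2  regs=(0,13,4,4)
  step pc=8: ori   r2, r2, 15  regs=(0,13,15,4)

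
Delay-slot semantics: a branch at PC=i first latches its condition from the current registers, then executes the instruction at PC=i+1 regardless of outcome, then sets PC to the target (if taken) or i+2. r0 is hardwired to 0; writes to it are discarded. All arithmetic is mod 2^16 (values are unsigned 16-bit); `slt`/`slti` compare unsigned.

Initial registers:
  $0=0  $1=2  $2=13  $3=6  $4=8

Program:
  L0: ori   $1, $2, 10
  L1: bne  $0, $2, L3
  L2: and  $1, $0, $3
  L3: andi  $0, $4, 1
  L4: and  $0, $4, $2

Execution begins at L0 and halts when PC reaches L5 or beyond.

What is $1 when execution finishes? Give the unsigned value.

PC=0  ori   $1, $2, 10       | $0=0 $1=15 $2=13 $3=6 $4=8
PC=1  bne  $0, $2, L3        | $0=0 $1=15 $2=13 $3=6 $4=8  [TAKEN]
PC=2  and  $1, $0, $3        | $0=0 $1=0 $2=13 $3=6 $4=8
PC=3  andi  $0, $4, 1        | $0=0 $1=0 $2=13 $3=6 $4=8
PC=4  and  $0, $4, $2        | $0=0 $1=0 $2=13 $3=6 $4=8

0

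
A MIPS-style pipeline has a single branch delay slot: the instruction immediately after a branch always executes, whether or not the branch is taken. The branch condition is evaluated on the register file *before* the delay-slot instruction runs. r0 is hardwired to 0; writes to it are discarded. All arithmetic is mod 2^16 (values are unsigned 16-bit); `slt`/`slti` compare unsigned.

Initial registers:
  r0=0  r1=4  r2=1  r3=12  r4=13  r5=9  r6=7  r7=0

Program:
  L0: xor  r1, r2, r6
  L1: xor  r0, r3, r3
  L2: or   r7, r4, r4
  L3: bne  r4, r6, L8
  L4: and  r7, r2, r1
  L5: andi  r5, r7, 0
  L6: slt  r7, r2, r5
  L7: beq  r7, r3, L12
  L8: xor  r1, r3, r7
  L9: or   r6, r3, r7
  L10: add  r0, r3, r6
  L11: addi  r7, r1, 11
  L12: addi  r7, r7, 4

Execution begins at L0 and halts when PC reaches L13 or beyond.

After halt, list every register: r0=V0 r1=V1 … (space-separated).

r0=0 r1=12 r2=1 r3=12 r4=13 r5=9 r6=12 r7=27

#0 xor  r1, r2, r6 ; 0/6/1/12/13/9/7/0
#1 xor  r0, r3, r3 ; 0/6/1/12/13/9/7/0
#2 or   r7, r4, r4 ; 0/6/1/12/13/9/7/13
#3 bne  r4, r6, L8 ; 0/6/1/12/13/9/7/13 ; →target
#4 and  r7, r2, r1 ; 0/6/1/12/13/9/7/0
#8 xor  r1, r3, r7 ; 0/12/1/12/13/9/7/0
#9 or   r6, r3, r7 ; 0/12/1/12/13/9/12/0
#10 add  r0, r3, r6 ; 0/12/1/12/13/9/12/0
#11 addi  r7, r1, 11 ; 0/12/1/12/13/9/12/23
#12 addi  r7, r7, 4 ; 0/12/1/12/13/9/12/27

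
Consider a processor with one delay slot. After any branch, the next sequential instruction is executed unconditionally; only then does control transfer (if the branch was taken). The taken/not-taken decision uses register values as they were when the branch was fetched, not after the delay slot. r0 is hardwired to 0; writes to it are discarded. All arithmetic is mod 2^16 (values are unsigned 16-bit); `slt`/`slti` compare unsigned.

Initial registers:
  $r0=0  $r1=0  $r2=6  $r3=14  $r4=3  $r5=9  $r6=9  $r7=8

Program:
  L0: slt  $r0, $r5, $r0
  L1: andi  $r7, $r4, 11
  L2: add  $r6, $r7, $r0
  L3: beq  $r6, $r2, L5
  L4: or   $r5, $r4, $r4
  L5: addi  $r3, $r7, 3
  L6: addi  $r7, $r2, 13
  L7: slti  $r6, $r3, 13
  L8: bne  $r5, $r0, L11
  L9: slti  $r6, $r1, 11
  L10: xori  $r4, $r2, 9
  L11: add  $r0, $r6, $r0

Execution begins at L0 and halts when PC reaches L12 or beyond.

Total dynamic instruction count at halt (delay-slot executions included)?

11

PC=0  slt  $r0, $r5, $r0     | $r0=0 $r1=0 $r2=6 $r3=14 $r4=3 $r5=9 $r6=9 $r7=8
PC=1  andi  $r7, $r4, 11     | $r0=0 $r1=0 $r2=6 $r3=14 $r4=3 $r5=9 $r6=9 $r7=3
PC=2  add  $r6, $r7, $r0     | $r0=0 $r1=0 $r2=6 $r3=14 $r4=3 $r5=9 $r6=3 $r7=3
PC=3  beq  $r6, $r2, L5      | $r0=0 $r1=0 $r2=6 $r3=14 $r4=3 $r5=9 $r6=3 $r7=3  [not taken]
PC=4  or   $r5, $r4, $r4     | $r0=0 $r1=0 $r2=6 $r3=14 $r4=3 $r5=3 $r6=3 $r7=3
PC=5  addi  $r3, $r7, 3      | $r0=0 $r1=0 $r2=6 $r3=6 $r4=3 $r5=3 $r6=3 $r7=3
PC=6  addi  $r7, $r2, 13     | $r0=0 $r1=0 $r2=6 $r3=6 $r4=3 $r5=3 $r6=3 $r7=19
PC=7  slti  $r6, $r3, 13     | $r0=0 $r1=0 $r2=6 $r3=6 $r4=3 $r5=3 $r6=1 $r7=19
PC=8  bne  $r5, $r0, L11     | $r0=0 $r1=0 $r2=6 $r3=6 $r4=3 $r5=3 $r6=1 $r7=19  [TAKEN]
PC=9  slti  $r6, $r1, 11     | $r0=0 $r1=0 $r2=6 $r3=6 $r4=3 $r5=3 $r6=1 $r7=19
PC=11 add  $r0, $r6, $r0     | $r0=0 $r1=0 $r2=6 $r3=6 $r4=3 $r5=3 $r6=1 $r7=19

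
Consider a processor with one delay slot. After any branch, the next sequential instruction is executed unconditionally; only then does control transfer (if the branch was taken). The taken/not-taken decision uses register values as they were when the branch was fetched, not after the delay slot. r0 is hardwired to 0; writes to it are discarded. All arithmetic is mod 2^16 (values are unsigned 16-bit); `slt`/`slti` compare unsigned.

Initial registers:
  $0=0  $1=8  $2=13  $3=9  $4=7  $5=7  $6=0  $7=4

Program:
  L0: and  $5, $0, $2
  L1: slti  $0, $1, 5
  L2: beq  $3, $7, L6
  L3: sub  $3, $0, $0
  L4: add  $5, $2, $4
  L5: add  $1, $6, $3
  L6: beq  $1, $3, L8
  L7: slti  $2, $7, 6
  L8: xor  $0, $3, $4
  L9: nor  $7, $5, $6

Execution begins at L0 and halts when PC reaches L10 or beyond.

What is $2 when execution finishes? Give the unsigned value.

1

PC=0  and  $5, $0, $2        | $0=0 $1=8 $2=13 $3=9 $4=7 $5=0 $6=0 $7=4
PC=1  slti  $0, $1, 5        | $0=0 $1=8 $2=13 $3=9 $4=7 $5=0 $6=0 $7=4
PC=2  beq  $3, $7, L6        | $0=0 $1=8 $2=13 $3=9 $4=7 $5=0 $6=0 $7=4  [not taken]
PC=3  sub  $3, $0, $0        | $0=0 $1=8 $2=13 $3=0 $4=7 $5=0 $6=0 $7=4
PC=4  add  $5, $2, $4        | $0=0 $1=8 $2=13 $3=0 $4=7 $5=20 $6=0 $7=4
PC=5  add  $1, $6, $3        | $0=0 $1=0 $2=13 $3=0 $4=7 $5=20 $6=0 $7=4
PC=6  beq  $1, $3, L8        | $0=0 $1=0 $2=13 $3=0 $4=7 $5=20 $6=0 $7=4  [TAKEN]
PC=7  slti  $2, $7, 6        | $0=0 $1=0 $2=1 $3=0 $4=7 $5=20 $6=0 $7=4
PC=8  xor  $0, $3, $4        | $0=0 $1=0 $2=1 $3=0 $4=7 $5=20 $6=0 $7=4
PC=9  nor  $7, $5, $6        | $0=0 $1=0 $2=1 $3=0 $4=7 $5=20 $6=0 $7=65515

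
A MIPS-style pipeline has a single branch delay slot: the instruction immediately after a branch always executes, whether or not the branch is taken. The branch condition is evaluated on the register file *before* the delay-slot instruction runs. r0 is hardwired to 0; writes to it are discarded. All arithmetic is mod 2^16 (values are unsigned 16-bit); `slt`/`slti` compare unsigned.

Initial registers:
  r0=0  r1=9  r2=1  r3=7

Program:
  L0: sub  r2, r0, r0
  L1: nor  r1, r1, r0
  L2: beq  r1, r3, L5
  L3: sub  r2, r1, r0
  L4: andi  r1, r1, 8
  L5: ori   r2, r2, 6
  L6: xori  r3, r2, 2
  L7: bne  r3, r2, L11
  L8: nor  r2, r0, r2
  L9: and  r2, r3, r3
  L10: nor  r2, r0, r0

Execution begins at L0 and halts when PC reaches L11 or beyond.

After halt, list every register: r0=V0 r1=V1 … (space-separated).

[0] sub  r2, r0, r0  →  {r0:0, r1:9, r2:0, r3:7}
[1] nor  r1, r1, r0  →  {r0:0, r1:65526, r2:0, r3:7}
[2] beq  r1, r3, L5  →  {r0:0, r1:65526, r2:0, r3:7}  ⟨branch fallthrough⟩
[3] sub  r2, r1, r0  →  {r0:0, r1:65526, r2:65526, r3:7}
[4] andi  r1, r1, 8  →  {r0:0, r1:0, r2:65526, r3:7}
[5] ori   r2, r2, 6  →  {r0:0, r1:0, r2:65526, r3:7}
[6] xori  r3, r2, 2  →  {r0:0, r1:0, r2:65526, r3:65524}
[7] bne  r3, r2, L11  →  {r0:0, r1:0, r2:65526, r3:65524}  ⟨branch taken⟩
[8] nor  r2, r0, r2  →  {r0:0, r1:0, r2:9, r3:65524}

r0=0 r1=0 r2=9 r3=65524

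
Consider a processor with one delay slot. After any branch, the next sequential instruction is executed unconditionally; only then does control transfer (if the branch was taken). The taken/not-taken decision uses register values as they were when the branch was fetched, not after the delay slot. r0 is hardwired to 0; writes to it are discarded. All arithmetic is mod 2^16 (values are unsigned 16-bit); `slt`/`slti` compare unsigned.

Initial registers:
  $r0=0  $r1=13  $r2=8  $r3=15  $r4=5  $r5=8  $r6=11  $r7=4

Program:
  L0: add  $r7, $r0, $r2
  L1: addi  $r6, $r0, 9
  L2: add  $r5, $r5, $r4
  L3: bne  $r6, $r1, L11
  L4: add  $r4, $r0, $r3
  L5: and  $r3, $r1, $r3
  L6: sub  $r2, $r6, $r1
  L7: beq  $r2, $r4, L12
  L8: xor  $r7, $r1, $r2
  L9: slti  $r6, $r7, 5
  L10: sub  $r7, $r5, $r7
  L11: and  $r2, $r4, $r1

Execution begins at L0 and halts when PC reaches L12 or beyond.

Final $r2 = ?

  step pc=0: add  $r7, $r0, $r2  regs=(0,13,8,15,5,8,11,8)
  step pc=1: addi  $r6, $r0, 9  regs=(0,13,8,15,5,8,9,8)
  step pc=2: add  $r5, $r5, $r4  regs=(0,13,8,15,5,13,9,8)
  step pc=3: bne  $r6, $r1, L11  cond=T  regs=(0,13,8,15,5,13,9,8)
  step pc=4: add  $r4, $r0, $r3  regs=(0,13,8,15,15,13,9,8)
  step pc=11: and  $r2, $r4, $r1  regs=(0,13,13,15,15,13,9,8)

13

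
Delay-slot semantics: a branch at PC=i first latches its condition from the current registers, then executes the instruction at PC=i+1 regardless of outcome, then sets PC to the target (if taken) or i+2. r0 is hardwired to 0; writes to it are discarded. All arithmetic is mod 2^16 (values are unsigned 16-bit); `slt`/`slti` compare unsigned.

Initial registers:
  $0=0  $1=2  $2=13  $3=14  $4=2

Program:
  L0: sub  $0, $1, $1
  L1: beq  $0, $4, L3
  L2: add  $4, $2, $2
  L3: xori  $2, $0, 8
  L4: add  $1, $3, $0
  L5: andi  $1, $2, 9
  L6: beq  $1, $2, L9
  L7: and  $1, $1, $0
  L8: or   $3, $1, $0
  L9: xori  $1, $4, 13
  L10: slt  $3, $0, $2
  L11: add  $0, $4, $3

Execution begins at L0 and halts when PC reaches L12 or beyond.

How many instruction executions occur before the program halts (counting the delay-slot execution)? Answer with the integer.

11

PC=0  sub  $0, $1, $1        | $0=0 $1=2 $2=13 $3=14 $4=2
PC=1  beq  $0, $4, L3        | $0=0 $1=2 $2=13 $3=14 $4=2  [not taken]
PC=2  add  $4, $2, $2        | $0=0 $1=2 $2=13 $3=14 $4=26
PC=3  xori  $2, $0, 8        | $0=0 $1=2 $2=8 $3=14 $4=26
PC=4  add  $1, $3, $0        | $0=0 $1=14 $2=8 $3=14 $4=26
PC=5  andi  $1, $2, 9        | $0=0 $1=8 $2=8 $3=14 $4=26
PC=6  beq  $1, $2, L9        | $0=0 $1=8 $2=8 $3=14 $4=26  [TAKEN]
PC=7  and  $1, $1, $0        | $0=0 $1=0 $2=8 $3=14 $4=26
PC=9  xori  $1, $4, 13       | $0=0 $1=23 $2=8 $3=14 $4=26
PC=10 slt  $3, $0, $2        | $0=0 $1=23 $2=8 $3=1 $4=26
PC=11 add  $0, $4, $3        | $0=0 $1=23 $2=8 $3=1 $4=26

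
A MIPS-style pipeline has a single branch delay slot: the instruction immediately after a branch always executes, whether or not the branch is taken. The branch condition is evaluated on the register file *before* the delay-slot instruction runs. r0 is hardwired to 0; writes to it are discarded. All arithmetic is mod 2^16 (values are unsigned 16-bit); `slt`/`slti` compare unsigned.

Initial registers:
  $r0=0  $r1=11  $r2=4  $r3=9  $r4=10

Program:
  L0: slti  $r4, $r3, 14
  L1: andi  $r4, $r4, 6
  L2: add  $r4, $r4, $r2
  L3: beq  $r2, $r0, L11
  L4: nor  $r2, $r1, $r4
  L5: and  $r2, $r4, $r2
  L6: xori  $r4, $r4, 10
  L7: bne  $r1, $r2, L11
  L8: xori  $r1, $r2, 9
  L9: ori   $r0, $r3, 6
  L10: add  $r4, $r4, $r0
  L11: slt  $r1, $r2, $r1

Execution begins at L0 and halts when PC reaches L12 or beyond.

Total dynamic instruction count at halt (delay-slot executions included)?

#0 slti  $r4, $r3, 14 ; 0/11/4/9/1
#1 andi  $r4, $r4, 6 ; 0/11/4/9/0
#2 add  $r4, $r4, $r2 ; 0/11/4/9/4
#3 beq  $r2, $r0, L11 ; 0/11/4/9/4 ; →fallthru
#4 nor  $r2, $r1, $r4 ; 0/11/65520/9/4
#5 and  $r2, $r4, $r2 ; 0/11/0/9/4
#6 xori  $r4, $r4, 10 ; 0/11/0/9/14
#7 bne  $r1, $r2, L11 ; 0/11/0/9/14 ; →target
#8 xori  $r1, $r2, 9 ; 0/9/0/9/14
#11 slt  $r1, $r2, $r1 ; 0/1/0/9/14

10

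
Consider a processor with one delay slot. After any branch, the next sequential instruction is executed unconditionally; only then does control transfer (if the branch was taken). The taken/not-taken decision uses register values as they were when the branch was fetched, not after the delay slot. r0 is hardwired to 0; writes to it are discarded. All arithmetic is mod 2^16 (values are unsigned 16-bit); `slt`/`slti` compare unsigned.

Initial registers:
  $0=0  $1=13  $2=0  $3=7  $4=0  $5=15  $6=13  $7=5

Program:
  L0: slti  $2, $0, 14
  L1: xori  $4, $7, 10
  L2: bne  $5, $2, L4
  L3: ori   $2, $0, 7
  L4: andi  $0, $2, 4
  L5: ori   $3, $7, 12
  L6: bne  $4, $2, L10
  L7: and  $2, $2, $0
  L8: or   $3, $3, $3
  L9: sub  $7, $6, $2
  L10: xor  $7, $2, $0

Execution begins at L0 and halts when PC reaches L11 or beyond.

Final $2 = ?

0

[0] slti  $2, $0, 14  →  {$0:0, $1:13, $2:1, $3:7, $4:0, $5:15, $6:13, $7:5}
[1] xori  $4, $7, 10  →  {$0:0, $1:13, $2:1, $3:7, $4:15, $5:15, $6:13, $7:5}
[2] bne  $5, $2, L4  →  {$0:0, $1:13, $2:1, $3:7, $4:15, $5:15, $6:13, $7:5}  ⟨branch taken⟩
[3] ori   $2, $0, 7  →  {$0:0, $1:13, $2:7, $3:7, $4:15, $5:15, $6:13, $7:5}
[4] andi  $0, $2, 4  →  {$0:0, $1:13, $2:7, $3:7, $4:15, $5:15, $6:13, $7:5}
[5] ori   $3, $7, 12  →  {$0:0, $1:13, $2:7, $3:13, $4:15, $5:15, $6:13, $7:5}
[6] bne  $4, $2, L10  →  {$0:0, $1:13, $2:7, $3:13, $4:15, $5:15, $6:13, $7:5}  ⟨branch taken⟩
[7] and  $2, $2, $0  →  {$0:0, $1:13, $2:0, $3:13, $4:15, $5:15, $6:13, $7:5}
[10] xor  $7, $2, $0  →  {$0:0, $1:13, $2:0, $3:13, $4:15, $5:15, $6:13, $7:0}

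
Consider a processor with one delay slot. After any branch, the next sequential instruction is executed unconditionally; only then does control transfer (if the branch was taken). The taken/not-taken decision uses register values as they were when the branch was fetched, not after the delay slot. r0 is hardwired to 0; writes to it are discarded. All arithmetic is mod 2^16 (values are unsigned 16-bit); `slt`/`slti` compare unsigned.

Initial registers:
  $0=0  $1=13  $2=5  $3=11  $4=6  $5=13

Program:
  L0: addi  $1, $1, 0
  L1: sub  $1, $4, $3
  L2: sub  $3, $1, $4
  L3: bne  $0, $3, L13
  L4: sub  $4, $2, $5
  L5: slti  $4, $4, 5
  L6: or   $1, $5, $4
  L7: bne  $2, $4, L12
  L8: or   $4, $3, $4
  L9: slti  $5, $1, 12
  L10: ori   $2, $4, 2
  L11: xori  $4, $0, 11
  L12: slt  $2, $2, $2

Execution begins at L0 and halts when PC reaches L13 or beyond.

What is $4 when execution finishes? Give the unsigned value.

PC=0  addi  $1, $1, 0        | $0=0 $1=13 $2=5 $3=11 $4=6 $5=13
PC=1  sub  $1, $4, $3        | $0=0 $1=65531 $2=5 $3=11 $4=6 $5=13
PC=2  sub  $3, $1, $4        | $0=0 $1=65531 $2=5 $3=65525 $4=6 $5=13
PC=3  bne  $0, $3, L13       | $0=0 $1=65531 $2=5 $3=65525 $4=6 $5=13  [TAKEN]
PC=4  sub  $4, $2, $5        | $0=0 $1=65531 $2=5 $3=65525 $4=65528 $5=13

65528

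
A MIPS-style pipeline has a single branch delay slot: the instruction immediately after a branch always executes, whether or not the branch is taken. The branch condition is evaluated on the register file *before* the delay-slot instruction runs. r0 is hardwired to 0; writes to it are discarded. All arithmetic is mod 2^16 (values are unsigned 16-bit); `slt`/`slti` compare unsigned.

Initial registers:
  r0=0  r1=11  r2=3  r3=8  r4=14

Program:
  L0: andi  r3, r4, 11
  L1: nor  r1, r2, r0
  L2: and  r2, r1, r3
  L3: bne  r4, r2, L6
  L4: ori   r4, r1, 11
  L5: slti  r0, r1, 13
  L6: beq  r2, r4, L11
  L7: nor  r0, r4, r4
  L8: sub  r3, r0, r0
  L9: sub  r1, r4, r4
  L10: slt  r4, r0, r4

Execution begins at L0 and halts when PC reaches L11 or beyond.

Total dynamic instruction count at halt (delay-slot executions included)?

10

#0 andi  r3, r4, 11 ; 0/11/3/10/14
#1 nor  r1, r2, r0 ; 0/65532/3/10/14
#2 and  r2, r1, r3 ; 0/65532/8/10/14
#3 bne  r4, r2, L6 ; 0/65532/8/10/14 ; →target
#4 ori   r4, r1, 11 ; 0/65532/8/10/65535
#6 beq  r2, r4, L11 ; 0/65532/8/10/65535 ; →fallthru
#7 nor  r0, r4, r4 ; 0/65532/8/10/65535
#8 sub  r3, r0, r0 ; 0/65532/8/0/65535
#9 sub  r1, r4, r4 ; 0/0/8/0/65535
#10 slt  r4, r0, r4 ; 0/0/8/0/1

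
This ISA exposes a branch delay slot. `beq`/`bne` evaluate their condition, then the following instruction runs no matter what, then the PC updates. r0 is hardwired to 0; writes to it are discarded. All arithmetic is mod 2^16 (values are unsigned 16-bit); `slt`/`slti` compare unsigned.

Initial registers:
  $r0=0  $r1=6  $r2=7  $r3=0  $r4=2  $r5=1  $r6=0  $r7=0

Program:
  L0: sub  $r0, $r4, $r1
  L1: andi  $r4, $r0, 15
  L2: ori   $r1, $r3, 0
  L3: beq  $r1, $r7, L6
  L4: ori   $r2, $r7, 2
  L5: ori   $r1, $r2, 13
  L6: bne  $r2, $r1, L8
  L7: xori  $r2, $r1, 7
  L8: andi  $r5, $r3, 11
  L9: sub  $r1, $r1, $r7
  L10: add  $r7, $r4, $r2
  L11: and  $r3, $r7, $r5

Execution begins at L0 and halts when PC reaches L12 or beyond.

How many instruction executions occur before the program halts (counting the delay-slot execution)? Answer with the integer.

11

  step pc=0: sub  $r0, $r4, $r1  regs=(0,6,7,0,2,1,0,0)
  step pc=1: andi  $r4, $r0, 15  regs=(0,6,7,0,0,1,0,0)
  step pc=2: ori   $r1, $r3, 0  regs=(0,0,7,0,0,1,0,0)
  step pc=3: beq  $r1, $r7, L6  cond=T  regs=(0,0,7,0,0,1,0,0)
  step pc=4: ori   $r2, $r7, 2  regs=(0,0,2,0,0,1,0,0)
  step pc=6: bne  $r2, $r1, L8  cond=T  regs=(0,0,2,0,0,1,0,0)
  step pc=7: xori  $r2, $r1, 7  regs=(0,0,7,0,0,1,0,0)
  step pc=8: andi  $r5, $r3, 11  regs=(0,0,7,0,0,0,0,0)
  step pc=9: sub  $r1, $r1, $r7  regs=(0,0,7,0,0,0,0,0)
  step pc=10: add  $r7, $r4, $r2  regs=(0,0,7,0,0,0,0,7)
  step pc=11: and  $r3, $r7, $r5  regs=(0,0,7,0,0,0,0,7)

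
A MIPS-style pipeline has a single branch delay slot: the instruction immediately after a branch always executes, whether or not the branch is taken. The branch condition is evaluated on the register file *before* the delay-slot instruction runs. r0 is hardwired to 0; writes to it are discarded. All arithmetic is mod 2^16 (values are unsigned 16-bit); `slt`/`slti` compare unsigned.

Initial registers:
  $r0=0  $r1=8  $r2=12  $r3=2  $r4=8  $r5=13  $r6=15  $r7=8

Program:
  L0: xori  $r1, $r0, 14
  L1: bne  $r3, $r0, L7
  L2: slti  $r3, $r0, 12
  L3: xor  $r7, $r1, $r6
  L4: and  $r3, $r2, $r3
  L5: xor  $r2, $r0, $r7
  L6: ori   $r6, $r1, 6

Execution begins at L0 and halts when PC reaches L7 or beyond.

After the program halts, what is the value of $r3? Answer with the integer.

1

[0] xori  $r1, $r0, 14  →  {$r0:0, $r1:14, $r2:12, $r3:2, $r4:8, $r5:13, $r6:15, $r7:8}
[1] bne  $r3, $r0, L7  →  {$r0:0, $r1:14, $r2:12, $r3:2, $r4:8, $r5:13, $r6:15, $r7:8}  ⟨branch taken⟩
[2] slti  $r3, $r0, 12  →  {$r0:0, $r1:14, $r2:12, $r3:1, $r4:8, $r5:13, $r6:15, $r7:8}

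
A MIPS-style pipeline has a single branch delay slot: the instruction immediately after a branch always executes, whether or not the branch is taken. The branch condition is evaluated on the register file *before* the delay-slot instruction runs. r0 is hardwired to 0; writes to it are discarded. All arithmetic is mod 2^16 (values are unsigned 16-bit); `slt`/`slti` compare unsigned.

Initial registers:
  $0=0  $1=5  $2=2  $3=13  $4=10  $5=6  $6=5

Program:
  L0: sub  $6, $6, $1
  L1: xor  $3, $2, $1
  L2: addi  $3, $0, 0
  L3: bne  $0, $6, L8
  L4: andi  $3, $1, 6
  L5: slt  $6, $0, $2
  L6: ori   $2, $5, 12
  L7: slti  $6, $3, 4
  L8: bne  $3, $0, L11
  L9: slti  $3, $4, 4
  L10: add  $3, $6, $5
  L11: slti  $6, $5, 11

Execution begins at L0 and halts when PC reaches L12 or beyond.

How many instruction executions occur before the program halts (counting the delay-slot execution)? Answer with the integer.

PC=0  sub  $6, $6, $1        | $0=0 $1=5 $2=2 $3=13 $4=10 $5=6 $6=0
PC=1  xor  $3, $2, $1        | $0=0 $1=5 $2=2 $3=7 $4=10 $5=6 $6=0
PC=2  addi  $3, $0, 0        | $0=0 $1=5 $2=2 $3=0 $4=10 $5=6 $6=0
PC=3  bne  $0, $6, L8        | $0=0 $1=5 $2=2 $3=0 $4=10 $5=6 $6=0  [not taken]
PC=4  andi  $3, $1, 6        | $0=0 $1=5 $2=2 $3=4 $4=10 $5=6 $6=0
PC=5  slt  $6, $0, $2        | $0=0 $1=5 $2=2 $3=4 $4=10 $5=6 $6=1
PC=6  ori   $2, $5, 12       | $0=0 $1=5 $2=14 $3=4 $4=10 $5=6 $6=1
PC=7  slti  $6, $3, 4        | $0=0 $1=5 $2=14 $3=4 $4=10 $5=6 $6=0
PC=8  bne  $3, $0, L11       | $0=0 $1=5 $2=14 $3=4 $4=10 $5=6 $6=0  [TAKEN]
PC=9  slti  $3, $4, 4        | $0=0 $1=5 $2=14 $3=0 $4=10 $5=6 $6=0
PC=11 slti  $6, $5, 11       | $0=0 $1=5 $2=14 $3=0 $4=10 $5=6 $6=1

11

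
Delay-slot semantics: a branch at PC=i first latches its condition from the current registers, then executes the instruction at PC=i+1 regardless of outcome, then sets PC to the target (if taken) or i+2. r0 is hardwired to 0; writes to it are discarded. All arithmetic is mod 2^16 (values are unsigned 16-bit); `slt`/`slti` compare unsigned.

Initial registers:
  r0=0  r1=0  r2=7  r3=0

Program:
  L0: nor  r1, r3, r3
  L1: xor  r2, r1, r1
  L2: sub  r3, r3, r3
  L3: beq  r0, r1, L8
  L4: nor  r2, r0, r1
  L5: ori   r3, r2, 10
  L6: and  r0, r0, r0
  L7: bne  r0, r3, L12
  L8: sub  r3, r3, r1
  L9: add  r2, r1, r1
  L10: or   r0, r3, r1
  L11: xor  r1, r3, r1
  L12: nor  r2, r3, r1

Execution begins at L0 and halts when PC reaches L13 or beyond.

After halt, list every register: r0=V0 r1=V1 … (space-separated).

#0 nor  r1, r3, r3 ; 0/65535/7/0
#1 xor  r2, r1, r1 ; 0/65535/0/0
#2 sub  r3, r3, r3 ; 0/65535/0/0
#3 beq  r0, r1, L8 ; 0/65535/0/0 ; →fallthru
#4 nor  r2, r0, r1 ; 0/65535/0/0
#5 ori   r3, r2, 10 ; 0/65535/0/10
#6 and  r0, r0, r0 ; 0/65535/0/10
#7 bne  r0, r3, L12 ; 0/65535/0/10 ; →target
#8 sub  r3, r3, r1 ; 0/65535/0/11
#12 nor  r2, r3, r1 ; 0/65535/0/11

r0=0 r1=65535 r2=0 r3=11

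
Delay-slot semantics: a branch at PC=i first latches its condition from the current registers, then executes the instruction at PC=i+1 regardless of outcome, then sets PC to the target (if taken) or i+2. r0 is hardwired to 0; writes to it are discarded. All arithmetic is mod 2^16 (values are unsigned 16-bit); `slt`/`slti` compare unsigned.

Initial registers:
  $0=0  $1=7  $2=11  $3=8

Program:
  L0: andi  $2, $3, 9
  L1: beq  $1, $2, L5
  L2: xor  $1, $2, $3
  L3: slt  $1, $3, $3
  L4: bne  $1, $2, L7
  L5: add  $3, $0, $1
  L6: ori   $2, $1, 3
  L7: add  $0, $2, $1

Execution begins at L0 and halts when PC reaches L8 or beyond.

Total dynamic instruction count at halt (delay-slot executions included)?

7

#0 andi  $2, $3, 9 ; 0/7/8/8
#1 beq  $1, $2, L5 ; 0/7/8/8 ; →fallthru
#2 xor  $1, $2, $3 ; 0/0/8/8
#3 slt  $1, $3, $3 ; 0/0/8/8
#4 bne  $1, $2, L7 ; 0/0/8/8 ; →target
#5 add  $3, $0, $1 ; 0/0/8/0
#7 add  $0, $2, $1 ; 0/0/8/0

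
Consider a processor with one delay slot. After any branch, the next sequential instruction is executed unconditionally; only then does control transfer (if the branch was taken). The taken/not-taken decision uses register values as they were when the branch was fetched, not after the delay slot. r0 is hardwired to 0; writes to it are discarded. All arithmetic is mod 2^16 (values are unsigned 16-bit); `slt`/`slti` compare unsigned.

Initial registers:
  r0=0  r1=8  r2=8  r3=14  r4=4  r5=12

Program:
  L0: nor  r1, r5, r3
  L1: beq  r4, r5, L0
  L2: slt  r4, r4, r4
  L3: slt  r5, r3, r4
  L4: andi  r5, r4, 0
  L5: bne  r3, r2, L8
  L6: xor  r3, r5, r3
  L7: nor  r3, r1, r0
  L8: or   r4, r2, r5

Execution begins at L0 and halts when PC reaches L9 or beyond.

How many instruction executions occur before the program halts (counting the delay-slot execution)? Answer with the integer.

#0 nor  r1, r5, r3 ; 0/65521/8/14/4/12
#1 beq  r4, r5, L0 ; 0/65521/8/14/4/12 ; →fallthru
#2 slt  r4, r4, r4 ; 0/65521/8/14/0/12
#3 slt  r5, r3, r4 ; 0/65521/8/14/0/0
#4 andi  r5, r4, 0 ; 0/65521/8/14/0/0
#5 bne  r3, r2, L8 ; 0/65521/8/14/0/0 ; →target
#6 xor  r3, r5, r3 ; 0/65521/8/14/0/0
#8 or   r4, r2, r5 ; 0/65521/8/14/8/0

8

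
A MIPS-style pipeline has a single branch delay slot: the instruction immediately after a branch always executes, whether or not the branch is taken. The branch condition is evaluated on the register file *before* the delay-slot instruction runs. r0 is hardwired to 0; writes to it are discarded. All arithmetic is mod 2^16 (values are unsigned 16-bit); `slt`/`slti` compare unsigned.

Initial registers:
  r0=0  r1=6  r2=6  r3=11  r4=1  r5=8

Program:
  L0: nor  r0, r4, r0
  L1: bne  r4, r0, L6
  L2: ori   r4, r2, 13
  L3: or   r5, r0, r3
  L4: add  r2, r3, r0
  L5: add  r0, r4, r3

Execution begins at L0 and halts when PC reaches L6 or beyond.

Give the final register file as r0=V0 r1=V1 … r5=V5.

r0=0 r1=6 r2=6 r3=11 r4=15 r5=8

#0 nor  r0, r4, r0 ; 0/6/6/11/1/8
#1 bne  r4, r0, L6 ; 0/6/6/11/1/8 ; →target
#2 ori   r4, r2, 13 ; 0/6/6/11/15/8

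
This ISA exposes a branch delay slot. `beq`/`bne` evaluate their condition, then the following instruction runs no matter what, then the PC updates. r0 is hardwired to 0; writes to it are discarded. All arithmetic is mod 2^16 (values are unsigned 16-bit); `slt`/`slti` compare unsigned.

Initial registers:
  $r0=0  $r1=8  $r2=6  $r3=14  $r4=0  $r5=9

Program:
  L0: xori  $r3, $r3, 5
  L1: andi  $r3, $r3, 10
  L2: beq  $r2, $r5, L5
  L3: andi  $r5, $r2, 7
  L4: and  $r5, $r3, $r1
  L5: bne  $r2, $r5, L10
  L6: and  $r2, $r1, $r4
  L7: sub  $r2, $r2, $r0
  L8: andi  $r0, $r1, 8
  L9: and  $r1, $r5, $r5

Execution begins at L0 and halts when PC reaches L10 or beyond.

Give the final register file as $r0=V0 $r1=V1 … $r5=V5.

  step pc=0: xori  $r3, $r3, 5  regs=(0,8,6,11,0,9)
  step pc=1: andi  $r3, $r3, 10  regs=(0,8,6,10,0,9)
  step pc=2: beq  $r2, $r5, L5  cond=F  regs=(0,8,6,10,0,9)
  step pc=3: andi  $r5, $r2, 7  regs=(0,8,6,10,0,6)
  step pc=4: and  $r5, $r3, $r1  regs=(0,8,6,10,0,8)
  step pc=5: bne  $r2, $r5, L10  cond=T  regs=(0,8,6,10,0,8)
  step pc=6: and  $r2, $r1, $r4  regs=(0,8,0,10,0,8)

$r0=0 $r1=8 $r2=0 $r3=10 $r4=0 $r5=8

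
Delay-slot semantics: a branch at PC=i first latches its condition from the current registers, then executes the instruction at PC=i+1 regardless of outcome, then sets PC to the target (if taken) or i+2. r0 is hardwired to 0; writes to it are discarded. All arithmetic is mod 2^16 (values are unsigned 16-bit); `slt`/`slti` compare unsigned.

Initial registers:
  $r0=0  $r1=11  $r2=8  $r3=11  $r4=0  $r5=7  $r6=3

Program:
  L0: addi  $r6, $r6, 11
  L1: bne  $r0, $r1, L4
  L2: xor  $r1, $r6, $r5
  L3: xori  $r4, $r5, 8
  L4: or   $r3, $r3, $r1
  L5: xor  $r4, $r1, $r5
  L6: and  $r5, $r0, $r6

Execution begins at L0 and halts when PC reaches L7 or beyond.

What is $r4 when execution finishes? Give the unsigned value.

[0] addi  $r6, $r6, 11  →  {$r0:0, $r1:11, $r2:8, $r3:11, $r4:0, $r5:7, $r6:14}
[1] bne  $r0, $r1, L4  →  {$r0:0, $r1:11, $r2:8, $r3:11, $r4:0, $r5:7, $r6:14}  ⟨branch taken⟩
[2] xor  $r1, $r6, $r5  →  {$r0:0, $r1:9, $r2:8, $r3:11, $r4:0, $r5:7, $r6:14}
[4] or   $r3, $r3, $r1  →  {$r0:0, $r1:9, $r2:8, $r3:11, $r4:0, $r5:7, $r6:14}
[5] xor  $r4, $r1, $r5  →  {$r0:0, $r1:9, $r2:8, $r3:11, $r4:14, $r5:7, $r6:14}
[6] and  $r5, $r0, $r6  →  {$r0:0, $r1:9, $r2:8, $r3:11, $r4:14, $r5:0, $r6:14}

14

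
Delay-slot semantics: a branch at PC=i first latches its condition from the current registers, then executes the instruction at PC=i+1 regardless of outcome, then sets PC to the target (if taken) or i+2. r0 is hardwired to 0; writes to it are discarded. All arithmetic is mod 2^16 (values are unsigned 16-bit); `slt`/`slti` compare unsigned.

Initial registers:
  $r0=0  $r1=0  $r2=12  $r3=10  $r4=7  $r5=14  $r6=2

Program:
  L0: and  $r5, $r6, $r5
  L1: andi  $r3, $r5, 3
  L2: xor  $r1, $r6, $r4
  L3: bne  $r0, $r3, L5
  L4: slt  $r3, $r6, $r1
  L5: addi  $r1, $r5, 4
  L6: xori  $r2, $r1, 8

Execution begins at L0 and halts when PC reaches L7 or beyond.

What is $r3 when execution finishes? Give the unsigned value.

PC=0  and  $r5, $r6, $r5     | $r0=0 $r1=0 $r2=12 $r3=10 $r4=7 $r5=2 $r6=2
PC=1  andi  $r3, $r5, 3      | $r0=0 $r1=0 $r2=12 $r3=2 $r4=7 $r5=2 $r6=2
PC=2  xor  $r1, $r6, $r4     | $r0=0 $r1=5 $r2=12 $r3=2 $r4=7 $r5=2 $r6=2
PC=3  bne  $r0, $r3, L5      | $r0=0 $r1=5 $r2=12 $r3=2 $r4=7 $r5=2 $r6=2  [TAKEN]
PC=4  slt  $r3, $r6, $r1     | $r0=0 $r1=5 $r2=12 $r3=1 $r4=7 $r5=2 $r6=2
PC=5  addi  $r1, $r5, 4      | $r0=0 $r1=6 $r2=12 $r3=1 $r4=7 $r5=2 $r6=2
PC=6  xori  $r2, $r1, 8      | $r0=0 $r1=6 $r2=14 $r3=1 $r4=7 $r5=2 $r6=2

1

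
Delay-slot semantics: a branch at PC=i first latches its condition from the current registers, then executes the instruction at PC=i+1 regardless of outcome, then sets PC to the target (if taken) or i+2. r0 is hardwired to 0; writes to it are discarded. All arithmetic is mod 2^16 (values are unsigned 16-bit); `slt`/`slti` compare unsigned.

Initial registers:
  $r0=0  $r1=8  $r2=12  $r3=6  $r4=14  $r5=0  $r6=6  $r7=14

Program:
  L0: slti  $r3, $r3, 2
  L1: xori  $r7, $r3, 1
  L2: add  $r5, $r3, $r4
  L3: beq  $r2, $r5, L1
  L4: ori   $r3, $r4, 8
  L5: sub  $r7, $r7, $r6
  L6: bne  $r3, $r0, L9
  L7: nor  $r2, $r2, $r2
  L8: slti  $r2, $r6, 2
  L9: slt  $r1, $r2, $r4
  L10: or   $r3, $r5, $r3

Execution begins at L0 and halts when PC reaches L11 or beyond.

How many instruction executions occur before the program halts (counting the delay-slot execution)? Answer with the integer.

  step pc=0: slti  $r3, $r3, 2  regs=(0,8,12,0,14,0,6,14)
  step pc=1: xori  $r7, $r3, 1  regs=(0,8,12,0,14,0,6,1)
  step pc=2: add  $r5, $r3, $r4  regs=(0,8,12,0,14,14,6,1)
  step pc=3: beq  $r2, $r5, L1  cond=F  regs=(0,8,12,0,14,14,6,1)
  step pc=4: ori   $r3, $r4, 8  regs=(0,8,12,14,14,14,6,1)
  step pc=5: sub  $r7, $r7, $r6  regs=(0,8,12,14,14,14,6,65531)
  step pc=6: bne  $r3, $r0, L9  cond=T  regs=(0,8,12,14,14,14,6,65531)
  step pc=7: nor  $r2, $r2, $r2  regs=(0,8,65523,14,14,14,6,65531)
  step pc=9: slt  $r1, $r2, $r4  regs=(0,0,65523,14,14,14,6,65531)
  step pc=10: or   $r3, $r5, $r3  regs=(0,0,65523,14,14,14,6,65531)

10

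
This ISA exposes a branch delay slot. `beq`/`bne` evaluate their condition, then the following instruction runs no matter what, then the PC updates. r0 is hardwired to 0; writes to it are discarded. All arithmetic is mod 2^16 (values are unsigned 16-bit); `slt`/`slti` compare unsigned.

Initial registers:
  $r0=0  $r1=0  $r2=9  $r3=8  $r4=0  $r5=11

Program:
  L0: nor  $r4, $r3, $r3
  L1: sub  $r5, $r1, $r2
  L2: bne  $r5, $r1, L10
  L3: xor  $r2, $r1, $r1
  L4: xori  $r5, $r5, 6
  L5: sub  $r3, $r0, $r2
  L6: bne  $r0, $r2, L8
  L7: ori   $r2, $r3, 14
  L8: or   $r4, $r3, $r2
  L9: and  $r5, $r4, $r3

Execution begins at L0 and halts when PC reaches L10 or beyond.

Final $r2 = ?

0

#0 nor  $r4, $r3, $r3 ; 0/0/9/8/65527/11
#1 sub  $r5, $r1, $r2 ; 0/0/9/8/65527/65527
#2 bne  $r5, $r1, L10 ; 0/0/9/8/65527/65527 ; →target
#3 xor  $r2, $r1, $r1 ; 0/0/0/8/65527/65527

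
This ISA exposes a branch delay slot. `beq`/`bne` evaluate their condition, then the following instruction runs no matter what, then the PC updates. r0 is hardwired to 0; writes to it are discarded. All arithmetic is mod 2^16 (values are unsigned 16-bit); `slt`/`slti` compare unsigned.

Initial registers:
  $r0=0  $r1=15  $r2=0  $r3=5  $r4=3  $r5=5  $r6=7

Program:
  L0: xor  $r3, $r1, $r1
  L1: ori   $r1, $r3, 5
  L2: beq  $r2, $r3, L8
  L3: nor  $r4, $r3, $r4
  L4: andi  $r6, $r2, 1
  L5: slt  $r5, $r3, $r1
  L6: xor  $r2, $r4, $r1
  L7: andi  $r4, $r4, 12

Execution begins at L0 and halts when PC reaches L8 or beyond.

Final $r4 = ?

  step pc=0: xor  $r3, $r1, $r1  regs=(0,15,0,0,3,5,7)
  step pc=1: ori   $r1, $r3, 5  regs=(0,5,0,0,3,5,7)
  step pc=2: beq  $r2, $r3, L8  cond=T  regs=(0,5,0,0,3,5,7)
  step pc=3: nor  $r4, $r3, $r4  regs=(0,5,0,0,65532,5,7)

65532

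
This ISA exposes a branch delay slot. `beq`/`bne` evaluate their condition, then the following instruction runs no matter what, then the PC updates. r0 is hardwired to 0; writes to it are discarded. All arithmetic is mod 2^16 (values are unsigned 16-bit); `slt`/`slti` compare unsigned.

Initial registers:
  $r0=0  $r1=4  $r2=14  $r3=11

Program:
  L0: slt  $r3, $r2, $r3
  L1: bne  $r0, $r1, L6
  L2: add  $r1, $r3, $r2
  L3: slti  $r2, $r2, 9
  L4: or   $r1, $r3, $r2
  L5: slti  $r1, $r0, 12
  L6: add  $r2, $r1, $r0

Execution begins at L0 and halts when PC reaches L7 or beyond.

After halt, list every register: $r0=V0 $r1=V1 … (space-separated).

$r0=0 $r1=14 $r2=14 $r3=0

PC=0  slt  $r3, $r2, $r3     | $r0=0 $r1=4 $r2=14 $r3=0
PC=1  bne  $r0, $r1, L6      | $r0=0 $r1=4 $r2=14 $r3=0  [TAKEN]
PC=2  add  $r1, $r3, $r2     | $r0=0 $r1=14 $r2=14 $r3=0
PC=6  add  $r2, $r1, $r0     | $r0=0 $r1=14 $r2=14 $r3=0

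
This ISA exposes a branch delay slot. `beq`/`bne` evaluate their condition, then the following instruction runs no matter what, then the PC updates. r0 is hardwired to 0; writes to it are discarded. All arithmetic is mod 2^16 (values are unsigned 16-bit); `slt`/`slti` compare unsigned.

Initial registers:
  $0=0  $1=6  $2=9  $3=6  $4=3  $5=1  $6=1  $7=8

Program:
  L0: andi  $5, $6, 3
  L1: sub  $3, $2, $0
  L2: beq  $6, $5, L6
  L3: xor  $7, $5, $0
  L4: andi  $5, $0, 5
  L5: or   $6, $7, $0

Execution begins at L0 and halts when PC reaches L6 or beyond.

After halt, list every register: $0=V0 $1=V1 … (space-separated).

  step pc=0: andi  $5, $6, 3  regs=(0,6,9,6,3,1,1,8)
  step pc=1: sub  $3, $2, $0  regs=(0,6,9,9,3,1,1,8)
  step pc=2: beq  $6, $5, L6  cond=T  regs=(0,6,9,9,3,1,1,8)
  step pc=3: xor  $7, $5, $0  regs=(0,6,9,9,3,1,1,1)

$0=0 $1=6 $2=9 $3=9 $4=3 $5=1 $6=1 $7=1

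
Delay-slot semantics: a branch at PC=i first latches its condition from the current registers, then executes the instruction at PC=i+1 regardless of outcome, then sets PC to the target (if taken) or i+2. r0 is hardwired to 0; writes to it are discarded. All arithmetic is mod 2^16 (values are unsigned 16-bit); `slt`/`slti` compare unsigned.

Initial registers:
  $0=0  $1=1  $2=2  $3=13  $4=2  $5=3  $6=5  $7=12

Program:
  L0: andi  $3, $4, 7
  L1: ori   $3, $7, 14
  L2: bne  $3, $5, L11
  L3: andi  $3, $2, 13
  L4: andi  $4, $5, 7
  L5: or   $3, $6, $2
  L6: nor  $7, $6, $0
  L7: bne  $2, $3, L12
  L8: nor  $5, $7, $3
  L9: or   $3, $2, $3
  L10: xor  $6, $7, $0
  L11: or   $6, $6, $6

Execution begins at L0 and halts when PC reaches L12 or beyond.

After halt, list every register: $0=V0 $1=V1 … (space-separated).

  step pc=0: andi  $3, $4, 7  regs=(0,1,2,2,2,3,5,12)
  step pc=1: ori   $3, $7, 14  regs=(0,1,2,14,2,3,5,12)
  step pc=2: bne  $3, $5, L11  cond=T  regs=(0,1,2,14,2,3,5,12)
  step pc=3: andi  $3, $2, 13  regs=(0,1,2,0,2,3,5,12)
  step pc=11: or   $6, $6, $6  regs=(0,1,2,0,2,3,5,12)

$0=0 $1=1 $2=2 $3=0 $4=2 $5=3 $6=5 $7=12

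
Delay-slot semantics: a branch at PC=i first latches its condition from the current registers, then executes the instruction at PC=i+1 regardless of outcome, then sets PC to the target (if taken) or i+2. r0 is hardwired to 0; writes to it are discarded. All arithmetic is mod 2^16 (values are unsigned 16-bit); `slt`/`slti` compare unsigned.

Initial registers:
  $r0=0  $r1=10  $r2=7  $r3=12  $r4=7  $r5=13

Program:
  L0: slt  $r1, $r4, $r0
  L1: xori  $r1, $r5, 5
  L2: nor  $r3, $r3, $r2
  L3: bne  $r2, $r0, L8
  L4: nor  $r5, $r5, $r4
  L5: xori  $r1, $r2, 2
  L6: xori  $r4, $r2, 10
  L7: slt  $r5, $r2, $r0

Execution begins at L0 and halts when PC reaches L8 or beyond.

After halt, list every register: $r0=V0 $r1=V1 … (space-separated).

  step pc=0: slt  $r1, $r4, $r0  regs=(0,0,7,12,7,13)
  step pc=1: xori  $r1, $r5, 5  regs=(0,8,7,12,7,13)
  step pc=2: nor  $r3, $r3, $r2  regs=(0,8,7,65520,7,13)
  step pc=3: bne  $r2, $r0, L8  cond=T  regs=(0,8,7,65520,7,13)
  step pc=4: nor  $r5, $r5, $r4  regs=(0,8,7,65520,7,65520)

$r0=0 $r1=8 $r2=7 $r3=65520 $r4=7 $r5=65520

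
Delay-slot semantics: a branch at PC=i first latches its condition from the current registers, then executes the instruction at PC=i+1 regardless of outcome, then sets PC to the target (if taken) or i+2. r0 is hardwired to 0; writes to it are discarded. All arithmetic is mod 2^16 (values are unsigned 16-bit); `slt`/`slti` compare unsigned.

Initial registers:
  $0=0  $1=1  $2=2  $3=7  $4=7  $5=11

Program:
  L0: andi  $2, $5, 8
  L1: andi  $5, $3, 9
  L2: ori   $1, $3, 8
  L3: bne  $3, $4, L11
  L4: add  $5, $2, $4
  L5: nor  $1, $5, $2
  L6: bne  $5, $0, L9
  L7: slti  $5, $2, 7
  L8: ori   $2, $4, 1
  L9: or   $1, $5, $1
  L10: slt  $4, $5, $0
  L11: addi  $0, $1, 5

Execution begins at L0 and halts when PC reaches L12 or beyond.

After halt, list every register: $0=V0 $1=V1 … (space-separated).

$0=0 $1=65520 $2=8 $3=7 $4=0 $5=0

#0 andi  $2, $5, 8 ; 0/1/8/7/7/11
#1 andi  $5, $3, 9 ; 0/1/8/7/7/1
#2 ori   $1, $3, 8 ; 0/15/8/7/7/1
#3 bne  $3, $4, L11 ; 0/15/8/7/7/1 ; →fallthru
#4 add  $5, $2, $4 ; 0/15/8/7/7/15
#5 nor  $1, $5, $2 ; 0/65520/8/7/7/15
#6 bne  $5, $0, L9 ; 0/65520/8/7/7/15 ; →target
#7 slti  $5, $2, 7 ; 0/65520/8/7/7/0
#9 or   $1, $5, $1 ; 0/65520/8/7/7/0
#10 slt  $4, $5, $0 ; 0/65520/8/7/0/0
#11 addi  $0, $1, 5 ; 0/65520/8/7/0/0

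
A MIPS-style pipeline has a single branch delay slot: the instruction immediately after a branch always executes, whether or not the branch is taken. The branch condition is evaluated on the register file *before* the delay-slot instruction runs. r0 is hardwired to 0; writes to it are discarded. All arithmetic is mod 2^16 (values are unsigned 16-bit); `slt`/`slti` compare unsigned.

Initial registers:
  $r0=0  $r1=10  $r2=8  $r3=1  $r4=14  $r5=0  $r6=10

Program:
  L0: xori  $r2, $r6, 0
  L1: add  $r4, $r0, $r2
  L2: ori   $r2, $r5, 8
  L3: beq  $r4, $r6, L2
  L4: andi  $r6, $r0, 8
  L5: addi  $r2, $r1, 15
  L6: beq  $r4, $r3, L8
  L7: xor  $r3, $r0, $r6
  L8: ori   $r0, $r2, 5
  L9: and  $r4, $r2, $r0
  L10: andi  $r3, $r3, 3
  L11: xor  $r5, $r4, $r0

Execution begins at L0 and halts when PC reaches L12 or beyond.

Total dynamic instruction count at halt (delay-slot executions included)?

15

[0] xori  $r2, $r6, 0  →  {$r0:0, $r1:10, $r2:10, $r3:1, $r4:14, $r5:0, $r6:10}
[1] add  $r4, $r0, $r2  →  {$r0:0, $r1:10, $r2:10, $r3:1, $r4:10, $r5:0, $r6:10}
[2] ori   $r2, $r5, 8  →  {$r0:0, $r1:10, $r2:8, $r3:1, $r4:10, $r5:0, $r6:10}
[3] beq  $r4, $r6, L2  →  {$r0:0, $r1:10, $r2:8, $r3:1, $r4:10, $r5:0, $r6:10}  ⟨branch taken⟩
[4] andi  $r6, $r0, 8  →  {$r0:0, $r1:10, $r2:8, $r3:1, $r4:10, $r5:0, $r6:0}
[2] ori   $r2, $r5, 8  →  {$r0:0, $r1:10, $r2:8, $r3:1, $r4:10, $r5:0, $r6:0}
[3] beq  $r4, $r6, L2  →  {$r0:0, $r1:10, $r2:8, $r3:1, $r4:10, $r5:0, $r6:0}  ⟨branch fallthrough⟩
[4] andi  $r6, $r0, 8  →  {$r0:0, $r1:10, $r2:8, $r3:1, $r4:10, $r5:0, $r6:0}
[5] addi  $r2, $r1, 15  →  {$r0:0, $r1:10, $r2:25, $r3:1, $r4:10, $r5:0, $r6:0}
[6] beq  $r4, $r3, L8  →  {$r0:0, $r1:10, $r2:25, $r3:1, $r4:10, $r5:0, $r6:0}  ⟨branch fallthrough⟩
[7] xor  $r3, $r0, $r6  →  {$r0:0, $r1:10, $r2:25, $r3:0, $r4:10, $r5:0, $r6:0}
[8] ori   $r0, $r2, 5  →  {$r0:0, $r1:10, $r2:25, $r3:0, $r4:10, $r5:0, $r6:0}
[9] and  $r4, $r2, $r0  →  {$r0:0, $r1:10, $r2:25, $r3:0, $r4:0, $r5:0, $r6:0}
[10] andi  $r3, $r3, 3  →  {$r0:0, $r1:10, $r2:25, $r3:0, $r4:0, $r5:0, $r6:0}
[11] xor  $r5, $r4, $r0  →  {$r0:0, $r1:10, $r2:25, $r3:0, $r4:0, $r5:0, $r6:0}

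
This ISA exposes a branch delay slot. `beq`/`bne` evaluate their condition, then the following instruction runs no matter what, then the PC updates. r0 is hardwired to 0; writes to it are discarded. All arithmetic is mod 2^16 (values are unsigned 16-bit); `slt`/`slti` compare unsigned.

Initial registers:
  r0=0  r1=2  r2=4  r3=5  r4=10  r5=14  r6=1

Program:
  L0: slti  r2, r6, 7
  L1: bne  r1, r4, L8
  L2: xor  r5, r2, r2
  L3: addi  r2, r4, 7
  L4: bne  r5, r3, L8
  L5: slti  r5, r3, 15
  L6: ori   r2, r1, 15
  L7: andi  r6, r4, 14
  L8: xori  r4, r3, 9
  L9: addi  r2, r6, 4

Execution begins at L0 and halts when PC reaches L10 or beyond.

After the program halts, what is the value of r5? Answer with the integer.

0

PC=0  slti  r2, r6, 7        | r0=0 r1=2 r2=1 r3=5 r4=10 r5=14 r6=1
PC=1  bne  r1, r4, L8        | r0=0 r1=2 r2=1 r3=5 r4=10 r5=14 r6=1  [TAKEN]
PC=2  xor  r5, r2, r2        | r0=0 r1=2 r2=1 r3=5 r4=10 r5=0 r6=1
PC=8  xori  r4, r3, 9        | r0=0 r1=2 r2=1 r3=5 r4=12 r5=0 r6=1
PC=9  addi  r2, r6, 4        | r0=0 r1=2 r2=5 r3=5 r4=12 r5=0 r6=1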